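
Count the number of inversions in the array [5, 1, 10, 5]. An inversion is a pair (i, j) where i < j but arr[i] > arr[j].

Finding inversions in [5, 1, 10, 5]:

(0, 1): arr[0]=5 > arr[1]=1
(2, 3): arr[2]=10 > arr[3]=5

Total inversions: 2

The array has 2 inversion(s): (0,1), (2,3). Each pair (i,j) satisfies i < j and arr[i] > arr[j].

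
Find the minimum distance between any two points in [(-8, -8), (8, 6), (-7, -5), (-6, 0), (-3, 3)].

Computing all pairwise distances among 5 points:

d((-8, -8), (8, 6)) = 21.2603
d((-8, -8), (-7, -5)) = 3.1623 <-- minimum
d((-8, -8), (-6, 0)) = 8.2462
d((-8, -8), (-3, 3)) = 12.083
d((8, 6), (-7, -5)) = 18.6011
d((8, 6), (-6, 0)) = 15.2315
d((8, 6), (-3, 3)) = 11.4018
d((-7, -5), (-6, 0)) = 5.099
d((-7, -5), (-3, 3)) = 8.9443
d((-6, 0), (-3, 3)) = 4.2426

Closest pair: (-8, -8) and (-7, -5) with distance 3.1623

The closest pair is (-8, -8) and (-7, -5) with Euclidean distance 3.1623. For 5 points, brute-force pairwise comparison is shown above. For large n, the divide-and-conquer algorithm (sort by x, recurse on halves, check the dividing strip) achieves O(n log n).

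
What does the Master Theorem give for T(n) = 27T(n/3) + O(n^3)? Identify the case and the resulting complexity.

Master Theorem for T(n) = 27T(n/3) + O(n^3):

a = 27, b = 3, c = 3
log_b(a) = log_3(27) = 3.0000

Case 2: c = 3 = log_3(27) = 3.0000
T(n) = O(n^3 log n) = O(n^3 log n)

For T(n) = 27T(n/3) + O(n^3): log_3(27) = 3.0000. This is Case 2 of the Master Theorem (c = log_b(a), equal work at all levels), giving O(n^3 log n).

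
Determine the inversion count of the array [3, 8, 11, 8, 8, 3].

Finding inversions in [3, 8, 11, 8, 8, 3]:

(1, 5): arr[1]=8 > arr[5]=3
(2, 3): arr[2]=11 > arr[3]=8
(2, 4): arr[2]=11 > arr[4]=8
(2, 5): arr[2]=11 > arr[5]=3
(3, 5): arr[3]=8 > arr[5]=3
(4, 5): arr[4]=8 > arr[5]=3

Total inversions: 6

The array has 6 inversion(s): (1,5), (2,3), (2,4), (2,5), (3,5), (4,5). Each pair (i,j) satisfies i < j and arr[i] > arr[j].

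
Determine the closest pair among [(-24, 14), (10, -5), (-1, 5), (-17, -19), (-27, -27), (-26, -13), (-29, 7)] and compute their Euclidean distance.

Computing all pairwise distances among 7 points:

d((-24, 14), (10, -5)) = 38.9487
d((-24, 14), (-1, 5)) = 24.6982
d((-24, 14), (-17, -19)) = 33.7343
d((-24, 14), (-27, -27)) = 41.1096
d((-24, 14), (-26, -13)) = 27.074
d((-24, 14), (-29, 7)) = 8.6023 <-- minimum
d((10, -5), (-1, 5)) = 14.8661
d((10, -5), (-17, -19)) = 30.4138
d((10, -5), (-27, -27)) = 43.0465
d((10, -5), (-26, -13)) = 36.8782
d((10, -5), (-29, 7)) = 40.8044
d((-1, 5), (-17, -19)) = 28.8444
d((-1, 5), (-27, -27)) = 41.2311
d((-1, 5), (-26, -13)) = 30.8058
d((-1, 5), (-29, 7)) = 28.0713
d((-17, -19), (-27, -27)) = 12.8062
d((-17, -19), (-26, -13)) = 10.8167
d((-17, -19), (-29, 7)) = 28.6356
d((-27, -27), (-26, -13)) = 14.0357
d((-27, -27), (-29, 7)) = 34.0588
d((-26, -13), (-29, 7)) = 20.2237

Closest pair: (-24, 14) and (-29, 7) with distance 8.6023

The closest pair is (-24, 14) and (-29, 7) with Euclidean distance 8.6023. For 7 points, brute-force pairwise comparison is shown above. For large n, the divide-and-conquer algorithm (sort by x, recurse on halves, check the dividing strip) achieves O(n log n).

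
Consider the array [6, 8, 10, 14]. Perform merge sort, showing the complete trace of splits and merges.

Merge sort trace:

Split: [6, 8, 10, 14] -> [6, 8] and [10, 14]
  Split: [6, 8] -> [6] and [8]
  Merge: [6] + [8] -> [6, 8]
  Split: [10, 14] -> [10] and [14]
  Merge: [10] + [14] -> [10, 14]
Merge: [6, 8] + [10, 14] -> [6, 8, 10, 14]

Final sorted array: [6, 8, 10, 14]

The merge sort proceeds by recursively splitting the array and merging sorted halves.
After all merges, the sorted array is [6, 8, 10, 14].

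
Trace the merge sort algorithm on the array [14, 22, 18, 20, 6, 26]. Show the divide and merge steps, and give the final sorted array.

Merge sort trace:

Split: [14, 22, 18, 20, 6, 26] -> [14, 22, 18] and [20, 6, 26]
  Split: [14, 22, 18] -> [14] and [22, 18]
    Split: [22, 18] -> [22] and [18]
    Merge: [22] + [18] -> [18, 22]
  Merge: [14] + [18, 22] -> [14, 18, 22]
  Split: [20, 6, 26] -> [20] and [6, 26]
    Split: [6, 26] -> [6] and [26]
    Merge: [6] + [26] -> [6, 26]
  Merge: [20] + [6, 26] -> [6, 20, 26]
Merge: [14, 18, 22] + [6, 20, 26] -> [6, 14, 18, 20, 22, 26]

Final sorted array: [6, 14, 18, 20, 22, 26]

The merge sort proceeds by recursively splitting the array and merging sorted halves.
After all merges, the sorted array is [6, 14, 18, 20, 22, 26].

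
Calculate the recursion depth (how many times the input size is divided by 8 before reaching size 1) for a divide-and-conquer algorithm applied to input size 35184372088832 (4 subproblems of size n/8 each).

For divide and conquer with division factor 8:

Problem sizes at each level:
Level 0: 35184372088832
Level 1: 4398046511104
Level 2: 549755813888
Level 3: 68719476736
Level 4: 8589934592
Level 5: 1073741824
Level 6: 134217728
Level 7: 16777216
Level 8: 2097152
Level 9: 262144
Level 10: 32768
Level 11: 4096
Level 12: 512
Level 13: 64
Level 14: 8
Level 15: 1

The root is level 0 and the size-1 base case is level 15 (the tree spans levels 0 through 15, i.e. 16 levels counting the root), so the depth is the number of divisions: log_8(35184372088832) = 15

The recursion tree depth is log_8(35184372088832) = 15. At each level, the problem size is divided by 8, so it takes 15 divisions to reduce to a base case of size 1. The algorithm makes 4 recursive calls at each level.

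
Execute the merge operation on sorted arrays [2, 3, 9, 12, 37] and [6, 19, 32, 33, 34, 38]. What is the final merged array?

Merging process:

Compare 2 vs 6: take 2 from left. Merged: [2]
Compare 3 vs 6: take 3 from left. Merged: [2, 3]
Compare 9 vs 6: take 6 from right. Merged: [2, 3, 6]
Compare 9 vs 19: take 9 from left. Merged: [2, 3, 6, 9]
Compare 12 vs 19: take 12 from left. Merged: [2, 3, 6, 9, 12]
Compare 37 vs 19: take 19 from right. Merged: [2, 3, 6, 9, 12, 19]
Compare 37 vs 32: take 32 from right. Merged: [2, 3, 6, 9, 12, 19, 32]
Compare 37 vs 33: take 33 from right. Merged: [2, 3, 6, 9, 12, 19, 32, 33]
Compare 37 vs 34: take 34 from right. Merged: [2, 3, 6, 9, 12, 19, 32, 33, 34]
Compare 37 vs 38: take 37 from left. Merged: [2, 3, 6, 9, 12, 19, 32, 33, 34, 37]
Append remaining from right: [38]. Merged: [2, 3, 6, 9, 12, 19, 32, 33, 34, 37, 38]

Final merged array: [2, 3, 6, 9, 12, 19, 32, 33, 34, 37, 38]
Total comparisons: 10

The merged array is [2, 3, 6, 9, 12, 19, 32, 33, 34, 37, 38], requiring 10 comparisons. The merge step runs in O(n) time where n is the total number of elements.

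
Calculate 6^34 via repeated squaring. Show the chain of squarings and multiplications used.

Computing 6^34 by squaring (build up from 6^1; each line after the first costs one multiplication):

6^1 = 6
6^2 = (6^1)^2 = 6^2 = 36
6^4 = (6^2)^2 = 36^2 = 1296
6^8 = (6^4)^2 = 1296^2 = 1679616
6^16 = (6^8)^2 = 1679616^2 = 2821109907456
6^17 = 6 * 6^16 = 6 * 2821109907456 = 16926659444736
6^34 = (6^17)^2 = 16926659444736^2 = 286511799958070431838109696

Result: 286511799958070431838109696
Multiplications needed: 6 (6 lines after 6^1)

6^34 = 286511799958070431838109696. Using exponentiation by squaring, this requires 6 multiplications. The key idea: if the exponent is even, square the half-power; if odd, multiply by the base once.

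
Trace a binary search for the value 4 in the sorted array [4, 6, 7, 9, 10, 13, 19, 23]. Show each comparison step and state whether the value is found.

Binary search for 4 in [4, 6, 7, 9, 10, 13, 19, 23]:

lo=0, hi=7, mid=3, arr[mid]=9 -> 9 > 4, search left half
lo=0, hi=2, mid=1, arr[mid]=6 -> 6 > 4, search left half
lo=0, hi=0, mid=0, arr[mid]=4 -> Found target at index 0!

Binary search finds 4 at index 0 after 3 comparisons. The search repeatedly halves the search space by comparing with the middle element.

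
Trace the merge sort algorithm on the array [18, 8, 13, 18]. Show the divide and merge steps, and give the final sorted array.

Merge sort trace:

Split: [18, 8, 13, 18] -> [18, 8] and [13, 18]
  Split: [18, 8] -> [18] and [8]
  Merge: [18] + [8] -> [8, 18]
  Split: [13, 18] -> [13] and [18]
  Merge: [13] + [18] -> [13, 18]
Merge: [8, 18] + [13, 18] -> [8, 13, 18, 18]

Final sorted array: [8, 13, 18, 18]

The merge sort proceeds by recursively splitting the array and merging sorted halves.
After all merges, the sorted array is [8, 13, 18, 18].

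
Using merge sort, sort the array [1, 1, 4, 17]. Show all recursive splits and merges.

Merge sort trace:

Split: [1, 1, 4, 17] -> [1, 1] and [4, 17]
  Split: [1, 1] -> [1] and [1]
  Merge: [1] + [1] -> [1, 1]
  Split: [4, 17] -> [4] and [17]
  Merge: [4] + [17] -> [4, 17]
Merge: [1, 1] + [4, 17] -> [1, 1, 4, 17]

Final sorted array: [1, 1, 4, 17]

The merge sort proceeds by recursively splitting the array and merging sorted halves.
After all merges, the sorted array is [1, 1, 4, 17].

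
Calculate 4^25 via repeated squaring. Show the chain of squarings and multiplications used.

Computing 4^25 by squaring (build up from 4^1; each line after the first costs one multiplication):

4^1 = 4
4^2 = (4^1)^2 = 4^2 = 16
4^3 = 4 * 4^2 = 4 * 16 = 64
4^6 = (4^3)^2 = 64^2 = 4096
4^12 = (4^6)^2 = 4096^2 = 16777216
4^24 = (4^12)^2 = 16777216^2 = 281474976710656
4^25 = 4 * 4^24 = 4 * 281474976710656 = 1125899906842624

Result: 1125899906842624
Multiplications needed: 6 (6 lines after 4^1)

4^25 = 1125899906842624. Using exponentiation by squaring, this requires 6 multiplications. The key idea: if the exponent is even, square the half-power; if odd, multiply by the base once.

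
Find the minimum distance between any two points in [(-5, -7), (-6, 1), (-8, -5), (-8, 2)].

Computing all pairwise distances among 4 points:

d((-5, -7), (-6, 1)) = 8.0623
d((-5, -7), (-8, -5)) = 3.6056
d((-5, -7), (-8, 2)) = 9.4868
d((-6, 1), (-8, -5)) = 6.3246
d((-6, 1), (-8, 2)) = 2.2361 <-- minimum
d((-8, -5), (-8, 2)) = 7.0

Closest pair: (-6, 1) and (-8, 2) with distance 2.2361

The closest pair is (-6, 1) and (-8, 2) with Euclidean distance 2.2361. For 4 points, brute-force pairwise comparison is shown above. For large n, the divide-and-conquer algorithm (sort by x, recurse on halves, check the dividing strip) achieves O(n log n).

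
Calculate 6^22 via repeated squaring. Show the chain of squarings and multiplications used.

Computing 6^22 by squaring (build up from 6^1; each line after the first costs one multiplication):

6^1 = 6
6^2 = (6^1)^2 = 6^2 = 36
6^4 = (6^2)^2 = 36^2 = 1296
6^5 = 6 * 6^4 = 6 * 1296 = 7776
6^10 = (6^5)^2 = 7776^2 = 60466176
6^11 = 6 * 6^10 = 6 * 60466176 = 362797056
6^22 = (6^11)^2 = 362797056^2 = 131621703842267136

Result: 131621703842267136
Multiplications needed: 6 (6 lines after 6^1)

6^22 = 131621703842267136. Using exponentiation by squaring, this requires 6 multiplications. The key idea: if the exponent is even, square the half-power; if odd, multiply by the base once.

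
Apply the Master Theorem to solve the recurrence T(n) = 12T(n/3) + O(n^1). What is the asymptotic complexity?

Master Theorem for T(n) = 12T(n/3) + O(n^1):

a = 12, b = 3, c = 1
log_b(a) = log_3(12) = 2.2619

Case 1: c = 1 < log_3(12) = 2.2619
T(n) = O(n^(log_3 12))

For T(n) = 12T(n/3) + O(n^1): log_3(12) = 2.2619. This is Case 1 of the Master Theorem (c < log_b(a), work dominated by leaves), giving O(n^(log_3 12)).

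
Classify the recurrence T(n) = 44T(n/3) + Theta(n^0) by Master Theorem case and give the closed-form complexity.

Master Theorem for T(n) = 44T(n/3) + O(n^0):

a = 44, b = 3, c = 0
log_b(a) = log_3(44) = 3.4445

Case 1: c = 0 < log_3(44) = 3.4445
T(n) = O(n^(log_3 44))

For T(n) = 44T(n/3) + O(n^0): log_3(44) = 3.4445. This is Case 1 of the Master Theorem (c < log_b(a), work dominated by leaves), giving O(n^(log_3 44)).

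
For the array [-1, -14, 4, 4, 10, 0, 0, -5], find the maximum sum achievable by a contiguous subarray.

Using Kadane's algorithm on [-1, -14, 4, 4, 10, 0, 0, -5]:

Scanning through the array:
Position 1 (value -14): max_ending_here = -14, max_so_far = -1
Position 2 (value 4): max_ending_here = 4, max_so_far = 4
Position 3 (value 4): max_ending_here = 8, max_so_far = 8
Position 4 (value 10): max_ending_here = 18, max_so_far = 18
Position 5 (value 0): max_ending_here = 18, max_so_far = 18
Position 6 (value 0): max_ending_here = 18, max_so_far = 18
Position 7 (value -5): max_ending_here = 13, max_so_far = 18

Maximum subarray: [4, 4, 10]
Maximum sum: 18

The maximum subarray is [4, 4, 10] with sum 18. This subarray runs from index 2 to index 4.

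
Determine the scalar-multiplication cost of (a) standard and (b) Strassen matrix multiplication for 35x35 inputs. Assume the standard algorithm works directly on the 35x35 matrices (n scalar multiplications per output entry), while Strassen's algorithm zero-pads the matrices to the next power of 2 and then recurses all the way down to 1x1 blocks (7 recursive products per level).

Matrix multiplication for 35x35 matrices:

Strassen's algorithm requires power-of-2 dimensions. Pad 35x35 to 64x64 (next power of 2).

Standard algorithm: 35^3 = 42875 multiplications
Strassen's algorithm: 7^(log2(64)) = 7^6 = 117649 multiplications
Difference: 42875 - 117649 = -74774 (Strassen uses MORE here due to padding overhead — for small or just-over-power-of-2 n, padding can outweigh the per-level savings)

Standard: 42875 multiplications (35^3). Strassen: 117649 multiplications (7^6, after padding to 64x64). Strassen reduces 8 recursive multiplications to 7 at each level.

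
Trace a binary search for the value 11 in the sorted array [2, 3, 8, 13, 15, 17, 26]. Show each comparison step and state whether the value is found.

Binary search for 11 in [2, 3, 8, 13, 15, 17, 26]:

lo=0, hi=6, mid=3, arr[mid]=13 -> 13 > 11, search left half
lo=0, hi=2, mid=1, arr[mid]=3 -> 3 < 11, search right half
lo=2, hi=2, mid=2, arr[mid]=8 -> 8 < 11, search right half
lo=3 > hi=2, target 11 not found

Binary search determines that 11 is not in the array after 3 comparisons. The search space was exhausted without finding the target.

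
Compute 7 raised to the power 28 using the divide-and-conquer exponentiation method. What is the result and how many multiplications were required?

Computing 7^28 by squaring (build up from 7^1; each line after the first costs one multiplication):

7^1 = 7
7^2 = (7^1)^2 = 7^2 = 49
7^3 = 7 * 7^2 = 7 * 49 = 343
7^6 = (7^3)^2 = 343^2 = 117649
7^7 = 7 * 7^6 = 7 * 117649 = 823543
7^14 = (7^7)^2 = 823543^2 = 678223072849
7^28 = (7^14)^2 = 678223072849^2 = 459986536544739960976801

Result: 459986536544739960976801
Multiplications needed: 6 (6 lines after 7^1)

7^28 = 459986536544739960976801. Using exponentiation by squaring, this requires 6 multiplications. The key idea: if the exponent is even, square the half-power; if odd, multiply by the base once.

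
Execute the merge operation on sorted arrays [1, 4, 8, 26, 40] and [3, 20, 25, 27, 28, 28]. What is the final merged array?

Merging process:

Compare 1 vs 3: take 1 from left. Merged: [1]
Compare 4 vs 3: take 3 from right. Merged: [1, 3]
Compare 4 vs 20: take 4 from left. Merged: [1, 3, 4]
Compare 8 vs 20: take 8 from left. Merged: [1, 3, 4, 8]
Compare 26 vs 20: take 20 from right. Merged: [1, 3, 4, 8, 20]
Compare 26 vs 25: take 25 from right. Merged: [1, 3, 4, 8, 20, 25]
Compare 26 vs 27: take 26 from left. Merged: [1, 3, 4, 8, 20, 25, 26]
Compare 40 vs 27: take 27 from right. Merged: [1, 3, 4, 8, 20, 25, 26, 27]
Compare 40 vs 28: take 28 from right. Merged: [1, 3, 4, 8, 20, 25, 26, 27, 28]
Compare 40 vs 28: take 28 from right. Merged: [1, 3, 4, 8, 20, 25, 26, 27, 28, 28]
Append remaining from left: [40]. Merged: [1, 3, 4, 8, 20, 25, 26, 27, 28, 28, 40]

Final merged array: [1, 3, 4, 8, 20, 25, 26, 27, 28, 28, 40]
Total comparisons: 10

The merged array is [1, 3, 4, 8, 20, 25, 26, 27, 28, 28, 40], requiring 10 comparisons. The merge step runs in O(n) time where n is the total number of elements.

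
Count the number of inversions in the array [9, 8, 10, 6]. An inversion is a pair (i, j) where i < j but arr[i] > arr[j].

Finding inversions in [9, 8, 10, 6]:

(0, 1): arr[0]=9 > arr[1]=8
(0, 3): arr[0]=9 > arr[3]=6
(1, 3): arr[1]=8 > arr[3]=6
(2, 3): arr[2]=10 > arr[3]=6

Total inversions: 4

The array has 4 inversion(s): (0,1), (0,3), (1,3), (2,3). Each pair (i,j) satisfies i < j and arr[i] > arr[j].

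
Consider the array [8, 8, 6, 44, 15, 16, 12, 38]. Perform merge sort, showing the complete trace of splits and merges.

Merge sort trace:

Split: [8, 8, 6, 44, 15, 16, 12, 38] -> [8, 8, 6, 44] and [15, 16, 12, 38]
  Split: [8, 8, 6, 44] -> [8, 8] and [6, 44]
    Split: [8, 8] -> [8] and [8]
    Merge: [8] + [8] -> [8, 8]
    Split: [6, 44] -> [6] and [44]
    Merge: [6] + [44] -> [6, 44]
  Merge: [8, 8] + [6, 44] -> [6, 8, 8, 44]
  Split: [15, 16, 12, 38] -> [15, 16] and [12, 38]
    Split: [15, 16] -> [15] and [16]
    Merge: [15] + [16] -> [15, 16]
    Split: [12, 38] -> [12] and [38]
    Merge: [12] + [38] -> [12, 38]
  Merge: [15, 16] + [12, 38] -> [12, 15, 16, 38]
Merge: [6, 8, 8, 44] + [12, 15, 16, 38] -> [6, 8, 8, 12, 15, 16, 38, 44]

Final sorted array: [6, 8, 8, 12, 15, 16, 38, 44]

The merge sort proceeds by recursively splitting the array and merging sorted halves.
After all merges, the sorted array is [6, 8, 8, 12, 15, 16, 38, 44].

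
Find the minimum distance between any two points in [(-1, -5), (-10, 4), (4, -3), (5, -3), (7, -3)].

Computing all pairwise distances among 5 points:

d((-1, -5), (-10, 4)) = 12.7279
d((-1, -5), (4, -3)) = 5.3852
d((-1, -5), (5, -3)) = 6.3246
d((-1, -5), (7, -3)) = 8.2462
d((-10, 4), (4, -3)) = 15.6525
d((-10, 4), (5, -3)) = 16.5529
d((-10, 4), (7, -3)) = 18.3848
d((4, -3), (5, -3)) = 1.0 <-- minimum
d((4, -3), (7, -3)) = 3.0
d((5, -3), (7, -3)) = 2.0

Closest pair: (4, -3) and (5, -3) with distance 1.0

The closest pair is (4, -3) and (5, -3) with Euclidean distance 1.0. For 5 points, brute-force pairwise comparison is shown above. For large n, the divide-and-conquer algorithm (sort by x, recurse on halves, check the dividing strip) achieves O(n log n).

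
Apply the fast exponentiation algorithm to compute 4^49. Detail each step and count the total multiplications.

Computing 4^49 by squaring (build up from 4^1; each line after the first costs one multiplication):

4^1 = 4
4^2 = (4^1)^2 = 4^2 = 16
4^3 = 4 * 4^2 = 4 * 16 = 64
4^6 = (4^3)^2 = 64^2 = 4096
4^12 = (4^6)^2 = 4096^2 = 16777216
4^24 = (4^12)^2 = 16777216^2 = 281474976710656
4^48 = (4^24)^2 = 281474976710656^2 = 79228162514264337593543950336
4^49 = 4 * 4^48 = 4 * 79228162514264337593543950336 = 316912650057057350374175801344

Result: 316912650057057350374175801344
Multiplications needed: 7 (7 lines after 4^1)

4^49 = 316912650057057350374175801344. Using exponentiation by squaring, this requires 7 multiplications. The key idea: if the exponent is even, square the half-power; if odd, multiply by the base once.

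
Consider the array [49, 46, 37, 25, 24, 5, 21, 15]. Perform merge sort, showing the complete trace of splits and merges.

Merge sort trace:

Split: [49, 46, 37, 25, 24, 5, 21, 15] -> [49, 46, 37, 25] and [24, 5, 21, 15]
  Split: [49, 46, 37, 25] -> [49, 46] and [37, 25]
    Split: [49, 46] -> [49] and [46]
    Merge: [49] + [46] -> [46, 49]
    Split: [37, 25] -> [37] and [25]
    Merge: [37] + [25] -> [25, 37]
  Merge: [46, 49] + [25, 37] -> [25, 37, 46, 49]
  Split: [24, 5, 21, 15] -> [24, 5] and [21, 15]
    Split: [24, 5] -> [24] and [5]
    Merge: [24] + [5] -> [5, 24]
    Split: [21, 15] -> [21] and [15]
    Merge: [21] + [15] -> [15, 21]
  Merge: [5, 24] + [15, 21] -> [5, 15, 21, 24]
Merge: [25, 37, 46, 49] + [5, 15, 21, 24] -> [5, 15, 21, 24, 25, 37, 46, 49]

Final sorted array: [5, 15, 21, 24, 25, 37, 46, 49]

The merge sort proceeds by recursively splitting the array and merging sorted halves.
After all merges, the sorted array is [5, 15, 21, 24, 25, 37, 46, 49].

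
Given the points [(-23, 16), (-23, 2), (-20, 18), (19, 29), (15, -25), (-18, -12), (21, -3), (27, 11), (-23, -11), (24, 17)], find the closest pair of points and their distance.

Computing all pairwise distances among 10 points:

d((-23, 16), (-23, 2)) = 14.0
d((-23, 16), (-20, 18)) = 3.6056 <-- minimum
d((-23, 16), (19, 29)) = 43.9659
d((-23, 16), (15, -25)) = 55.9017
d((-23, 16), (-18, -12)) = 28.4429
d((-23, 16), (21, -3)) = 47.927
d((-23, 16), (27, 11)) = 50.2494
d((-23, 16), (-23, -11)) = 27.0
d((-23, 16), (24, 17)) = 47.0106
d((-23, 2), (-20, 18)) = 16.2788
d((-23, 2), (19, 29)) = 49.93
d((-23, 2), (15, -25)) = 46.6154
d((-23, 2), (-18, -12)) = 14.8661
d((-23, 2), (21, -3)) = 44.2832
d((-23, 2), (27, 11)) = 50.8035
d((-23, 2), (-23, -11)) = 13.0
d((-23, 2), (24, 17)) = 49.3356
d((-20, 18), (19, 29)) = 40.5216
d((-20, 18), (15, -25)) = 55.4437
d((-20, 18), (-18, -12)) = 30.0666
d((-20, 18), (21, -3)) = 46.0652
d((-20, 18), (27, 11)) = 47.5184
d((-20, 18), (-23, -11)) = 29.1548
d((-20, 18), (24, 17)) = 44.0114
d((19, 29), (15, -25)) = 54.1479
d((19, 29), (-18, -12)) = 55.2268
d((19, 29), (21, -3)) = 32.0624
d((19, 29), (27, 11)) = 19.6977
d((19, 29), (-23, -11)) = 58.0
d((19, 29), (24, 17)) = 13.0
d((15, -25), (-18, -12)) = 35.4683
d((15, -25), (21, -3)) = 22.8035
d((15, -25), (27, 11)) = 37.9473
d((15, -25), (-23, -11)) = 40.4969
d((15, -25), (24, 17)) = 42.9535
d((-18, -12), (21, -3)) = 40.025
d((-18, -12), (27, 11)) = 50.5371
d((-18, -12), (-23, -11)) = 5.099
d((-18, -12), (24, 17)) = 51.0392
d((21, -3), (27, 11)) = 15.2315
d((21, -3), (-23, -11)) = 44.7214
d((21, -3), (24, 17)) = 20.2237
d((27, 11), (-23, -11)) = 54.626
d((27, 11), (24, 17)) = 6.7082
d((-23, -11), (24, 17)) = 54.7083

Closest pair: (-23, 16) and (-20, 18) with distance 3.6056

The closest pair is (-23, 16) and (-20, 18) with Euclidean distance 3.6056. For 10 points, brute-force pairwise comparison is shown above. For large n, the divide-and-conquer algorithm (sort by x, recurse on halves, check the dividing strip) achieves O(n log n).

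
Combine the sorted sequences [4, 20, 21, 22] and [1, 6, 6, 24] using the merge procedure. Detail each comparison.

Merging process:

Compare 4 vs 1: take 1 from right. Merged: [1]
Compare 4 vs 6: take 4 from left. Merged: [1, 4]
Compare 20 vs 6: take 6 from right. Merged: [1, 4, 6]
Compare 20 vs 6: take 6 from right. Merged: [1, 4, 6, 6]
Compare 20 vs 24: take 20 from left. Merged: [1, 4, 6, 6, 20]
Compare 21 vs 24: take 21 from left. Merged: [1, 4, 6, 6, 20, 21]
Compare 22 vs 24: take 22 from left. Merged: [1, 4, 6, 6, 20, 21, 22]
Append remaining from right: [24]. Merged: [1, 4, 6, 6, 20, 21, 22, 24]

Final merged array: [1, 4, 6, 6, 20, 21, 22, 24]
Total comparisons: 7

The merged array is [1, 4, 6, 6, 20, 21, 22, 24], requiring 7 comparisons. The merge step runs in O(n) time where n is the total number of elements.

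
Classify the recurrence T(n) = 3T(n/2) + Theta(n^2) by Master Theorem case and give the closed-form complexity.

Master Theorem for T(n) = 3T(n/2) + O(n^2):

a = 3, b = 2, c = 2
log_b(a) = log_2(3) = 1.5850

Case 3: c = 2 > log_2(3) = 1.5850
T(n) = O(n^2) = O(n^2)

For T(n) = 3T(n/2) + O(n^2): log_2(3) = 1.5850. This is Case 3 of the Master Theorem (c > log_b(a), work dominated by root), giving O(n^2).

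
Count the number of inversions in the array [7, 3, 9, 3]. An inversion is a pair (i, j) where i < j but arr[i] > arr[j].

Finding inversions in [7, 3, 9, 3]:

(0, 1): arr[0]=7 > arr[1]=3
(0, 3): arr[0]=7 > arr[3]=3
(2, 3): arr[2]=9 > arr[3]=3

Total inversions: 3

The array has 3 inversion(s): (0,1), (0,3), (2,3). Each pair (i,j) satisfies i < j and arr[i] > arr[j].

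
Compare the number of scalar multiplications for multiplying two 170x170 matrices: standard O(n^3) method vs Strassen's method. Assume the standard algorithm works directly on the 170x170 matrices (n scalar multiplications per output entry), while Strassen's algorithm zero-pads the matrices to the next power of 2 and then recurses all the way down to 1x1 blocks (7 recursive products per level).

Matrix multiplication for 170x170 matrices:

Strassen's algorithm requires power-of-2 dimensions. Pad 170x170 to 256x256 (next power of 2).

Standard algorithm: 170^3 = 4913000 multiplications
Strassen's algorithm: 7^(log2(256)) = 7^8 = 5764801 multiplications
Difference: 4913000 - 5764801 = -851801 (Strassen uses MORE here due to padding overhead — for small or just-over-power-of-2 n, padding can outweigh the per-level savings)

Standard: 4913000 multiplications (170^3). Strassen: 5764801 multiplications (7^8, after padding to 256x256). Strassen reduces 8 recursive multiplications to 7 at each level.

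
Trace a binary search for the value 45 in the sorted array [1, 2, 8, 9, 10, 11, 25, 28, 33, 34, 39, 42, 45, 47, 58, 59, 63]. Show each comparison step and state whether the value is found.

Binary search for 45 in [1, 2, 8, 9, 10, 11, 25, 28, 33, 34, 39, 42, 45, 47, 58, 59, 63]:

lo=0, hi=16, mid=8, arr[mid]=33 -> 33 < 45, search right half
lo=9, hi=16, mid=12, arr[mid]=45 -> Found target at index 12!

Binary search finds 45 at index 12 after 2 comparisons. The search repeatedly halves the search space by comparing with the middle element.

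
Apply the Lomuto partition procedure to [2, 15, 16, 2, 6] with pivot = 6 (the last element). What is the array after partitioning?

Lomuto partition with pivot = 6:

Initial array: [2, 15, 16, 2, 6]

arr[0]=2 <= 6: swap with position 0, array becomes [2, 15, 16, 2, 6]
arr[1]=15 > 6: no swap
arr[2]=16 > 6: no swap
arr[3]=2 <= 6: swap with position 1, array becomes [2, 2, 16, 15, 6]

Place pivot at position 2: [2, 2, 6, 15, 16]
Pivot position: 2

After partitioning with pivot 6, the array becomes [2, 2, 6, 15, 16]. The pivot is placed at index 2. All elements to the left of the pivot are <= 6, and all elements to the right are > 6.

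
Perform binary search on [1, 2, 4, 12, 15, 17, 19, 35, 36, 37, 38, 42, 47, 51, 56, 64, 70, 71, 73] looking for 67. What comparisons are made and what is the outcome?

Binary search for 67 in [1, 2, 4, 12, 15, 17, 19, 35, 36, 37, 38, 42, 47, 51, 56, 64, 70, 71, 73]:

lo=0, hi=18, mid=9, arr[mid]=37 -> 37 < 67, search right half
lo=10, hi=18, mid=14, arr[mid]=56 -> 56 < 67, search right half
lo=15, hi=18, mid=16, arr[mid]=70 -> 70 > 67, search left half
lo=15, hi=15, mid=15, arr[mid]=64 -> 64 < 67, search right half
lo=16 > hi=15, target 67 not found

Binary search determines that 67 is not in the array after 4 comparisons. The search space was exhausted without finding the target.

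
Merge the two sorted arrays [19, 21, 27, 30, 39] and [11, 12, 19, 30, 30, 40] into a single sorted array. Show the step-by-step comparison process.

Merging process:

Compare 19 vs 11: take 11 from right. Merged: [11]
Compare 19 vs 12: take 12 from right. Merged: [11, 12]
Compare 19 vs 19: take 19 from left. Merged: [11, 12, 19]
Compare 21 vs 19: take 19 from right. Merged: [11, 12, 19, 19]
Compare 21 vs 30: take 21 from left. Merged: [11, 12, 19, 19, 21]
Compare 27 vs 30: take 27 from left. Merged: [11, 12, 19, 19, 21, 27]
Compare 30 vs 30: take 30 from left. Merged: [11, 12, 19, 19, 21, 27, 30]
Compare 39 vs 30: take 30 from right. Merged: [11, 12, 19, 19, 21, 27, 30, 30]
Compare 39 vs 30: take 30 from right. Merged: [11, 12, 19, 19, 21, 27, 30, 30, 30]
Compare 39 vs 40: take 39 from left. Merged: [11, 12, 19, 19, 21, 27, 30, 30, 30, 39]
Append remaining from right: [40]. Merged: [11, 12, 19, 19, 21, 27, 30, 30, 30, 39, 40]

Final merged array: [11, 12, 19, 19, 21, 27, 30, 30, 30, 39, 40]
Total comparisons: 10

The merged array is [11, 12, 19, 19, 21, 27, 30, 30, 30, 39, 40], requiring 10 comparisons. The merge step runs in O(n) time where n is the total number of elements.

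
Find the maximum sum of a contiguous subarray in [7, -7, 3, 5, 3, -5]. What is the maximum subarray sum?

Using Kadane's algorithm on [7, -7, 3, 5, 3, -5]:

Scanning through the array:
Position 1 (value -7): max_ending_here = 0, max_so_far = 7
Position 2 (value 3): max_ending_here = 3, max_so_far = 7
Position 3 (value 5): max_ending_here = 8, max_so_far = 8
Position 4 (value 3): max_ending_here = 11, max_so_far = 11
Position 5 (value -5): max_ending_here = 6, max_so_far = 11

Maximum subarray: [7, -7, 3, 5, 3]
Maximum sum: 11

The maximum subarray is [7, -7, 3, 5, 3] with sum 11. This subarray runs from index 0 to index 4.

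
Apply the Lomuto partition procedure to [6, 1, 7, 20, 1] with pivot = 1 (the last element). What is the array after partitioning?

Lomuto partition with pivot = 1:

Initial array: [6, 1, 7, 20, 1]

arr[0]=6 > 1: no swap
arr[1]=1 <= 1: swap with position 0, array becomes [1, 6, 7, 20, 1]
arr[2]=7 > 1: no swap
arr[3]=20 > 1: no swap

Place pivot at position 1: [1, 1, 7, 20, 6]
Pivot position: 1

After partitioning with pivot 1, the array becomes [1, 1, 7, 20, 6]. The pivot is placed at index 1. All elements to the left of the pivot are <= 1, and all elements to the right are > 1.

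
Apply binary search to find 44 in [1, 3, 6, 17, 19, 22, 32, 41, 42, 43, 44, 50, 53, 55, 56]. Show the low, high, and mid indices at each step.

Binary search for 44 in [1, 3, 6, 17, 19, 22, 32, 41, 42, 43, 44, 50, 53, 55, 56]:

lo=0, hi=14, mid=7, arr[mid]=41 -> 41 < 44, search right half
lo=8, hi=14, mid=11, arr[mid]=50 -> 50 > 44, search left half
lo=8, hi=10, mid=9, arr[mid]=43 -> 43 < 44, search right half
lo=10, hi=10, mid=10, arr[mid]=44 -> Found target at index 10!

Binary search finds 44 at index 10 after 4 comparisons. The search repeatedly halves the search space by comparing with the middle element.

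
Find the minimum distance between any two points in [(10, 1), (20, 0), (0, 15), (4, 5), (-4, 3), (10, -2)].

Computing all pairwise distances among 6 points:

d((10, 1), (20, 0)) = 10.0499
d((10, 1), (0, 15)) = 17.2047
d((10, 1), (4, 5)) = 7.2111
d((10, 1), (-4, 3)) = 14.1421
d((10, 1), (10, -2)) = 3.0 <-- minimum
d((20, 0), (0, 15)) = 25.0
d((20, 0), (4, 5)) = 16.7631
d((20, 0), (-4, 3)) = 24.1868
d((20, 0), (10, -2)) = 10.198
d((0, 15), (4, 5)) = 10.7703
d((0, 15), (-4, 3)) = 12.6491
d((0, 15), (10, -2)) = 19.7231
d((4, 5), (-4, 3)) = 8.2462
d((4, 5), (10, -2)) = 9.2195
d((-4, 3), (10, -2)) = 14.8661

Closest pair: (10, 1) and (10, -2) with distance 3.0

The closest pair is (10, 1) and (10, -2) with Euclidean distance 3.0. For 6 points, brute-force pairwise comparison is shown above. For large n, the divide-and-conquer algorithm (sort by x, recurse on halves, check the dividing strip) achieves O(n log n).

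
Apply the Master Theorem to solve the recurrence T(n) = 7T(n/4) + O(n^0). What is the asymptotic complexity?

Master Theorem for T(n) = 7T(n/4) + O(n^0):

a = 7, b = 4, c = 0
log_b(a) = log_4(7) = 1.4037

Case 1: c = 0 < log_4(7) = 1.4037
T(n) = O(n^(log_4 7))

For T(n) = 7T(n/4) + O(n^0): log_4(7) = 1.4037. This is Case 1 of the Master Theorem (c < log_b(a), work dominated by leaves), giving O(n^(log_4 7)).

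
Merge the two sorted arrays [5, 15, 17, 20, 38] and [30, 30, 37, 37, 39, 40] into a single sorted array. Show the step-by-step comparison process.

Merging process:

Compare 5 vs 30: take 5 from left. Merged: [5]
Compare 15 vs 30: take 15 from left. Merged: [5, 15]
Compare 17 vs 30: take 17 from left. Merged: [5, 15, 17]
Compare 20 vs 30: take 20 from left. Merged: [5, 15, 17, 20]
Compare 38 vs 30: take 30 from right. Merged: [5, 15, 17, 20, 30]
Compare 38 vs 30: take 30 from right. Merged: [5, 15, 17, 20, 30, 30]
Compare 38 vs 37: take 37 from right. Merged: [5, 15, 17, 20, 30, 30, 37]
Compare 38 vs 37: take 37 from right. Merged: [5, 15, 17, 20, 30, 30, 37, 37]
Compare 38 vs 39: take 38 from left. Merged: [5, 15, 17, 20, 30, 30, 37, 37, 38]
Append remaining from right: [39, 40]. Merged: [5, 15, 17, 20, 30, 30, 37, 37, 38, 39, 40]

Final merged array: [5, 15, 17, 20, 30, 30, 37, 37, 38, 39, 40]
Total comparisons: 9

The merged array is [5, 15, 17, 20, 30, 30, 37, 37, 38, 39, 40], requiring 9 comparisons. The merge step runs in O(n) time where n is the total number of elements.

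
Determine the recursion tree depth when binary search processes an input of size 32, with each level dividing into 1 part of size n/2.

For divide and conquer with division factor 2:

Problem sizes at each level:
Level 0: 32
Level 1: 16
Level 2: 8
Level 3: 4
Level 4: 2
Level 5: 1

The root is level 0 and the size-1 base case is level 5 (the tree spans levels 0 through 5, i.e. 6 levels counting the root), so the depth is the number of divisions: log_2(32) = 5

The recursion tree depth is log_2(32) = 5. At each level, the problem size is divided by 2, so it takes 5 divisions to reduce to a base case of size 1. The algorithm makes 1 recursive call at each level.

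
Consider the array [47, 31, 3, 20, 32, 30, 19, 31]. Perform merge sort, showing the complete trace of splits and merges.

Merge sort trace:

Split: [47, 31, 3, 20, 32, 30, 19, 31] -> [47, 31, 3, 20] and [32, 30, 19, 31]
  Split: [47, 31, 3, 20] -> [47, 31] and [3, 20]
    Split: [47, 31] -> [47] and [31]
    Merge: [47] + [31] -> [31, 47]
    Split: [3, 20] -> [3] and [20]
    Merge: [3] + [20] -> [3, 20]
  Merge: [31, 47] + [3, 20] -> [3, 20, 31, 47]
  Split: [32, 30, 19, 31] -> [32, 30] and [19, 31]
    Split: [32, 30] -> [32] and [30]
    Merge: [32] + [30] -> [30, 32]
    Split: [19, 31] -> [19] and [31]
    Merge: [19] + [31] -> [19, 31]
  Merge: [30, 32] + [19, 31] -> [19, 30, 31, 32]
Merge: [3, 20, 31, 47] + [19, 30, 31, 32] -> [3, 19, 20, 30, 31, 31, 32, 47]

Final sorted array: [3, 19, 20, 30, 31, 31, 32, 47]

The merge sort proceeds by recursively splitting the array and merging sorted halves.
After all merges, the sorted array is [3, 19, 20, 30, 31, 31, 32, 47].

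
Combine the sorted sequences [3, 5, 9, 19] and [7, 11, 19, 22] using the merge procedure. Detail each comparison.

Merging process:

Compare 3 vs 7: take 3 from left. Merged: [3]
Compare 5 vs 7: take 5 from left. Merged: [3, 5]
Compare 9 vs 7: take 7 from right. Merged: [3, 5, 7]
Compare 9 vs 11: take 9 from left. Merged: [3, 5, 7, 9]
Compare 19 vs 11: take 11 from right. Merged: [3, 5, 7, 9, 11]
Compare 19 vs 19: take 19 from left. Merged: [3, 5, 7, 9, 11, 19]
Append remaining from right: [19, 22]. Merged: [3, 5, 7, 9, 11, 19, 19, 22]

Final merged array: [3, 5, 7, 9, 11, 19, 19, 22]
Total comparisons: 6

The merged array is [3, 5, 7, 9, 11, 19, 19, 22], requiring 6 comparisons. The merge step runs in O(n) time where n is the total number of elements.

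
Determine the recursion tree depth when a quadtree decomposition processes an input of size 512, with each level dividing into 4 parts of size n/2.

For divide and conquer with division factor 2:

Problem sizes at each level:
Level 0: 512
Level 1: 256
Level 2: 128
Level 3: 64
Level 4: 32
Level 5: 16
Level 6: 8
Level 7: 4
Level 8: 2
Level 9: 1

The root is level 0 and the size-1 base case is level 9 (the tree spans levels 0 through 9, i.e. 10 levels counting the root), so the depth is the number of divisions: log_2(512) = 9

The recursion tree depth is log_2(512) = 9. At each level, the problem size is divided by 2, so it takes 9 divisions to reduce to a base case of size 1. The algorithm makes 4 recursive calls at each level.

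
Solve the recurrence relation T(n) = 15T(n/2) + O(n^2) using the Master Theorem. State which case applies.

Master Theorem for T(n) = 15T(n/2) + O(n^2):

a = 15, b = 2, c = 2
log_b(a) = log_2(15) = 3.9069

Case 1: c = 2 < log_2(15) = 3.9069
T(n) = O(n^(log_2 15))

For T(n) = 15T(n/2) + O(n^2): log_2(15) = 3.9069. This is Case 1 of the Master Theorem (c < log_b(a), work dominated by leaves), giving O(n^(log_2 15)).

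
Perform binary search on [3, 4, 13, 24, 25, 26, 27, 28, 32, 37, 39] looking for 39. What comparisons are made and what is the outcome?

Binary search for 39 in [3, 4, 13, 24, 25, 26, 27, 28, 32, 37, 39]:

lo=0, hi=10, mid=5, arr[mid]=26 -> 26 < 39, search right half
lo=6, hi=10, mid=8, arr[mid]=32 -> 32 < 39, search right half
lo=9, hi=10, mid=9, arr[mid]=37 -> 37 < 39, search right half
lo=10, hi=10, mid=10, arr[mid]=39 -> Found target at index 10!

Binary search finds 39 at index 10 after 4 comparisons. The search repeatedly halves the search space by comparing with the middle element.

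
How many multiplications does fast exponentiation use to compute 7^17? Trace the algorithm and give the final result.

Computing 7^17 by squaring (build up from 7^1; each line after the first costs one multiplication):

7^1 = 7
7^2 = (7^1)^2 = 7^2 = 49
7^4 = (7^2)^2 = 49^2 = 2401
7^8 = (7^4)^2 = 2401^2 = 5764801
7^16 = (7^8)^2 = 5764801^2 = 33232930569601
7^17 = 7 * 7^16 = 7 * 33232930569601 = 232630513987207

Result: 232630513987207
Multiplications needed: 5 (5 lines after 7^1)

7^17 = 232630513987207. Using exponentiation by squaring, this requires 5 multiplications. The key idea: if the exponent is even, square the half-power; if odd, multiply by the base once.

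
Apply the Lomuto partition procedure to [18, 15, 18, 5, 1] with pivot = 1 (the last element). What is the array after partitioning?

Lomuto partition with pivot = 1:

Initial array: [18, 15, 18, 5, 1]

arr[0]=18 > 1: no swap
arr[1]=15 > 1: no swap
arr[2]=18 > 1: no swap
arr[3]=5 > 1: no swap

Place pivot at position 0: [1, 15, 18, 5, 18]
Pivot position: 0

After partitioning with pivot 1, the array becomes [1, 15, 18, 5, 18]. The pivot is placed at index 0. All elements to the left of the pivot are <= 1, and all elements to the right are > 1.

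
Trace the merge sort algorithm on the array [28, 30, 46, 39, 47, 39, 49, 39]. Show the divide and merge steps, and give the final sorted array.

Merge sort trace:

Split: [28, 30, 46, 39, 47, 39, 49, 39] -> [28, 30, 46, 39] and [47, 39, 49, 39]
  Split: [28, 30, 46, 39] -> [28, 30] and [46, 39]
    Split: [28, 30] -> [28] and [30]
    Merge: [28] + [30] -> [28, 30]
    Split: [46, 39] -> [46] and [39]
    Merge: [46] + [39] -> [39, 46]
  Merge: [28, 30] + [39, 46] -> [28, 30, 39, 46]
  Split: [47, 39, 49, 39] -> [47, 39] and [49, 39]
    Split: [47, 39] -> [47] and [39]
    Merge: [47] + [39] -> [39, 47]
    Split: [49, 39] -> [49] and [39]
    Merge: [49] + [39] -> [39, 49]
  Merge: [39, 47] + [39, 49] -> [39, 39, 47, 49]
Merge: [28, 30, 39, 46] + [39, 39, 47, 49] -> [28, 30, 39, 39, 39, 46, 47, 49]

Final sorted array: [28, 30, 39, 39, 39, 46, 47, 49]

The merge sort proceeds by recursively splitting the array and merging sorted halves.
After all merges, the sorted array is [28, 30, 39, 39, 39, 46, 47, 49].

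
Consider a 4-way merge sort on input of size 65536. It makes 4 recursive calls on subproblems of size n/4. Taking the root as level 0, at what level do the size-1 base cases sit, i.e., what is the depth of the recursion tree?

For divide and conquer with division factor 4:

Problem sizes at each level:
Level 0: 65536
Level 1: 16384
Level 2: 4096
Level 3: 1024
Level 4: 256
Level 5: 64
Level 6: 16
Level 7: 4
Level 8: 1

The root is level 0 and the size-1 base case is level 8 (the tree spans levels 0 through 8, i.e. 9 levels counting the root), so the depth is the number of divisions: log_4(65536) = 8

The recursion tree depth is log_4(65536) = 8. At each level, the problem size is divided by 4, so it takes 8 divisions to reduce to a base case of size 1. The algorithm makes 4 recursive calls at each level.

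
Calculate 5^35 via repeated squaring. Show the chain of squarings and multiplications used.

Computing 5^35 by squaring (build up from 5^1; each line after the first costs one multiplication):

5^1 = 5
5^2 = (5^1)^2 = 5^2 = 25
5^4 = (5^2)^2 = 25^2 = 625
5^8 = (5^4)^2 = 625^2 = 390625
5^16 = (5^8)^2 = 390625^2 = 152587890625
5^17 = 5 * 5^16 = 5 * 152587890625 = 762939453125
5^34 = (5^17)^2 = 762939453125^2 = 582076609134674072265625
5^35 = 5 * 5^34 = 5 * 582076609134674072265625 = 2910383045673370361328125

Result: 2910383045673370361328125
Multiplications needed: 7 (7 lines after 5^1)

5^35 = 2910383045673370361328125. Using exponentiation by squaring, this requires 7 multiplications. The key idea: if the exponent is even, square the half-power; if odd, multiply by the base once.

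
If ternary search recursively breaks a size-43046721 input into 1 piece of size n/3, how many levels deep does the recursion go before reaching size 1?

For divide and conquer with division factor 3:

Problem sizes at each level:
Level 0: 43046721
Level 1: 14348907
Level 2: 4782969
Level 3: 1594323
Level 4: 531441
Level 5: 177147
Level 6: 59049
Level 7: 19683
Level 8: 6561
Level 9: 2187
Level 10: 729
Level 11: 243
Level 12: 81
Level 13: 27
Level 14: 9
Level 15: 3
Level 16: 1

The root is level 0 and the size-1 base case is level 16 (the tree spans levels 0 through 16, i.e. 17 levels counting the root), so the depth is the number of divisions: log_3(43046721) = 16

The recursion tree depth is log_3(43046721) = 16. At each level, the problem size is divided by 3, so it takes 16 divisions to reduce to a base case of size 1. The algorithm makes 1 recursive call at each level.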